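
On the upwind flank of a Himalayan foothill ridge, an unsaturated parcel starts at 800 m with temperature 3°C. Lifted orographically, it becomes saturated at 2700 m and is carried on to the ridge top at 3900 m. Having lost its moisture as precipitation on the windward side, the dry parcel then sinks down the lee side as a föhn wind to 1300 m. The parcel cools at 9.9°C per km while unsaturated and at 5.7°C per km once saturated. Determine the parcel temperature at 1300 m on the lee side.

3.09°C

Dry to 2700 m: -9.9 × 1.9 km = -18.81°C, so T = -15.81°C.
Saturated to 3900 m: -5.7 × 1.2 km = -6.84°C, so T = -22.65°C.
Dry descent to 1300 m: +9.9 × 2.6 km = +25.74°C, so T = 3.09°C.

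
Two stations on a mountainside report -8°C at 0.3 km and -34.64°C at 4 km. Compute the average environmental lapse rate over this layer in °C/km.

7.2°C/km

Γ = −ΔT/Δz = (-8 − (-34.64)) / (4000 − 300) m
  = 26.64°C / 3.7 km = 7.2°C/km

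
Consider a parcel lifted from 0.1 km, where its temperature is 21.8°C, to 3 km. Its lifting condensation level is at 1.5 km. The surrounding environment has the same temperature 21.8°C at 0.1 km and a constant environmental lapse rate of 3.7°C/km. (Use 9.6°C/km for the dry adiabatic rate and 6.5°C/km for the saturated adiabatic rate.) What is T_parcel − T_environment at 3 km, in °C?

-12.46°C (parcel cooler than environment)

Parcel:
  From 100 m to 1500 m (dry): cools by 9.6 × 1.4 = 13.44°C, giving 8.36°C.
  From 1500 m to 3000 m (saturated): cools by 6.5 × 1.5 = 9.75°C, giving -1.39°C.
Environment:
  From 100 m to 3000 m (environment): cools by 3.7 × 2.9 = 10.73°C, giving 11.07°C.
T_parcel − T_env = -1.39 − 11.07 = -12.46°C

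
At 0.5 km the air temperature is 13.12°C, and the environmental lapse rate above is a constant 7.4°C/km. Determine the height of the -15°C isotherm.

Height above start = (13.12 − (-15)) / 7.4 = 3.8 km
Altitude = 500 m + 3800 m = 4300 m

4.3 km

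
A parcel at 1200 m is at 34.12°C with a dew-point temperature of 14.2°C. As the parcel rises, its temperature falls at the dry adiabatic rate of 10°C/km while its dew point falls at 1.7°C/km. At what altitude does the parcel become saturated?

T and T_d converge at 10 − 1.7 = 8.3°C per km
Height above start = (34.12 − 14.2) / 8.3 = 2.4 km
LCL altitude = 1200 m + 2400 m = 3600 m

3600 m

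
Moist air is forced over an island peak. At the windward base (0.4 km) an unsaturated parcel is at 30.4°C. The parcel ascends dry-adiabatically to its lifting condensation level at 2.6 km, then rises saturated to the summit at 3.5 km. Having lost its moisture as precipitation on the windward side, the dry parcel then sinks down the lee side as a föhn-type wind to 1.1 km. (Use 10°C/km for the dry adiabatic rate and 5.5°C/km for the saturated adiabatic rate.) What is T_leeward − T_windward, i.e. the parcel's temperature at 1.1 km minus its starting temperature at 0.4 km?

-2.95°C

400–2600 m, dry: Δz = 2.2 km ⇒ ΔT = -22°C; T = 8.4°C
2600–3500 m, saturated: Δz = 0.9 km ⇒ ΔT = -4.95°C; T = 3.45°C
3500–1100 m, dry descent: Δz = 2.4 km ⇒ ΔT = +24°C; T = 27.45°C
Net change vs windward start: 27.45 − 30.4 = -2.95°C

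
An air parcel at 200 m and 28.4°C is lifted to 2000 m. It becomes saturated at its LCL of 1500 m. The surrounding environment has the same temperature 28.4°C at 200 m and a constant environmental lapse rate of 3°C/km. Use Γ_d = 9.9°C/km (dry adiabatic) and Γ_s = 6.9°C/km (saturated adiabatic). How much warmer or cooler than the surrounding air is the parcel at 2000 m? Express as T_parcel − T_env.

Parcel:
  200 → 1500 m (dry, 9.9°C/km): ΔT = -9.9 × 1.3 = -12.87°C → T = 15.53°C
  1500 → 2000 m (saturated, 6.9°C/km): ΔT = -6.9 × 0.5 = -3.45°C → T = 12.08°C
Environment:
  200 → 2000 m (environment, 3°C/km): ΔT = -3 × 1.8 = -5.4°C → T = 23°C
T_parcel − T_env = 12.08 − 23 = -10.92°C

-10.92°C (parcel cooler than environment)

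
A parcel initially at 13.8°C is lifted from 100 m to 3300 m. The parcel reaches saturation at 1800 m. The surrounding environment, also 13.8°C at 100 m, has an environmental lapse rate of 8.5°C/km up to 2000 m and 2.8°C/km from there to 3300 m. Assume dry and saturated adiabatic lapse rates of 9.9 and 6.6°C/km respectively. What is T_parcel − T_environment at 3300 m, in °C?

Parcel:
  Dry to 1800 m: -9.9 × 1.7 km = -16.83°C, so T = -3.03°C.
  Saturated to 3300 m: -6.6 × 1.5 km = -9.9°C, so T = -12.93°C.
Environment:
  Environment, lower layer to 2000 m: -8.5 × 1.9 km = -16.15°C, so T = -2.35°C.
  Environment, upper layer to 3300 m: -2.8 × 1.3 km = -3.64°C, so T = -5.99°C.
T_parcel − T_env = -12.93 − (-5.99) = -6.94°C

-6.94°C (parcel cooler than environment)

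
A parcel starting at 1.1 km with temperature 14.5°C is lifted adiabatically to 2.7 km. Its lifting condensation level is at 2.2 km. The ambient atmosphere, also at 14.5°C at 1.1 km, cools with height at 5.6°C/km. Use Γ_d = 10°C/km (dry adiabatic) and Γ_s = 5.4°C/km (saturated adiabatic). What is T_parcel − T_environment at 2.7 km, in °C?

Parcel:
  1100 → 2200 m (dry, 10°C/km): ΔT = -10 × 1.1 = -11°C → T = 3.5°C
  2200 → 2700 m (saturated, 5.4°C/km): ΔT = -5.4 × 0.5 = -2.7°C → T = 0.8°C
Environment:
  1100 → 2700 m (environment, 5.6°C/km): ΔT = -5.6 × 1.6 = -8.96°C → T = 5.54°C
T_parcel − T_env = 0.8 − 5.54 = -4.74°C

-4.74°C (parcel cooler than environment)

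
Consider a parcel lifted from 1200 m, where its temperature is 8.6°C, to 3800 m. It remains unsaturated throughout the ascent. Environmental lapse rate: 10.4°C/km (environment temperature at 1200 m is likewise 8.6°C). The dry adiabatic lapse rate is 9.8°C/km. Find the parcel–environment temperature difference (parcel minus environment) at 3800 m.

Parcel:
  1200–3800 m, dry: Δz = 2.6 km ⇒ ΔT = -25.48°C; T = -16.88°C
Environment:
  1200–3800 m, environment: Δz = 2.6 km ⇒ ΔT = -27.04°C; T = -18.44°C
T_parcel − T_env = -16.88 − (-18.44) = +1.56°C

+1.56°C (parcel warmer than environment)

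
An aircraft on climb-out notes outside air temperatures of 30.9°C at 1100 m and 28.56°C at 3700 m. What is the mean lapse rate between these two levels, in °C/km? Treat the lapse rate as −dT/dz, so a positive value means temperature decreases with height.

0.9°C/km

Γ = −ΔT/Δz = (30.9 − 28.56) / (3700 − 1100) m
  = 2.34°C / 2.6 km = 0.9°C/km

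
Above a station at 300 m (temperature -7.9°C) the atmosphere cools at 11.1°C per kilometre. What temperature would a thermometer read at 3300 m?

Environmental to 3300 m: -11.1 × 3 km = -33.3°C, so T = -41.2°C.

-41.2°C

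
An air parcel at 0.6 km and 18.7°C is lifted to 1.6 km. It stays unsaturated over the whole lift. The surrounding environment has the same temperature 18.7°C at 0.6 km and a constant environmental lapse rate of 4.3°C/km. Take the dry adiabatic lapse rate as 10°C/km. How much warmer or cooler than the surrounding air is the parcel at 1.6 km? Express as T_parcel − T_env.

Parcel:
  Dry to 1600 m: -10 × 1 km = -10°C, so T = 8.7°C.
Environment:
  Environment to 1600 m: -4.3 × 1 km = -4.3°C, so T = 14.4°C.
T_parcel − T_env = 8.7 − 14.4 = -5.7°C

-5.7°C (parcel cooler than environment)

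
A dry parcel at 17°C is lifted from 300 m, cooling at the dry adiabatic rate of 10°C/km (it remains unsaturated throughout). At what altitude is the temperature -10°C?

3000 m

Height above start = (17 − (-10)) / 10 = 2.7 km
Altitude = 300 m + 2700 m = 3000 m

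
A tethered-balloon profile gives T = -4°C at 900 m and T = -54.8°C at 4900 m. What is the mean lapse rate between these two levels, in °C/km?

Γ = −ΔT/Δz = (-4 − (-54.8)) / (4900 − 900) m
  = 50.8°C / 4 km = 12.7°C/km

12.7°C/km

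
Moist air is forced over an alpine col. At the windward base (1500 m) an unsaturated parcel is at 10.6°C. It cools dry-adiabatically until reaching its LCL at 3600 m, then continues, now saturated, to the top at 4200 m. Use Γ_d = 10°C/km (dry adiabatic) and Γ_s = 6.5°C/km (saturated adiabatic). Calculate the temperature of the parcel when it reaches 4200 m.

-14.3°C

1500 → 3600 m (dry, 10°C/km): ΔT = -10 × 2.1 = -21°C → T = -10.4°C
3600 → 4200 m (saturated, 6.5°C/km): ΔT = -6.5 × 0.6 = -3.9°C → T = -14.3°C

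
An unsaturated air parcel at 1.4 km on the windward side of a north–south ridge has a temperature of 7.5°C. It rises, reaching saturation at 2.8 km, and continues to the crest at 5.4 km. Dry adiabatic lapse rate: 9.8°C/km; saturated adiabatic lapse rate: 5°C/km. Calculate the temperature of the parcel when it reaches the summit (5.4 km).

From 1400 m to 2800 m (dry): cools by 9.8 × 1.4 = 13.72°C, giving -6.22°C.
From 2800 m to 5400 m (saturated): cools by 5 × 2.6 = 13°C, giving -19.22°C.

-19.22°C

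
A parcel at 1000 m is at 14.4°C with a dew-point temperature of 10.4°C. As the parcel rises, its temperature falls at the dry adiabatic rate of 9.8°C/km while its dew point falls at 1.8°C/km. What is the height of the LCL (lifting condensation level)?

T and T_d converge at 9.8 − 1.8 = 8°C per km
Height above start = (14.4 − 10.4) / 8 = 0.5 km
LCL altitude = 1000 m + 500 m = 1500 m

1500 m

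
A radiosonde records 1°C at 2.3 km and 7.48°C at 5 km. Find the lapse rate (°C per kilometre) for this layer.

Γ = −ΔT/Δz = (1 − 7.48) / (5000 − 2300) m
  = -6.48°C / 2.7 km = -2.4°C/km

-2.4°C/km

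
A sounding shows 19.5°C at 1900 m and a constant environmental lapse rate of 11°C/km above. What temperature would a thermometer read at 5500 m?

1900 → 5500 m (environmental, 11°C/km): ΔT = -11 × 3.6 = -39.6°C → T = -20.1°C

-20.1°C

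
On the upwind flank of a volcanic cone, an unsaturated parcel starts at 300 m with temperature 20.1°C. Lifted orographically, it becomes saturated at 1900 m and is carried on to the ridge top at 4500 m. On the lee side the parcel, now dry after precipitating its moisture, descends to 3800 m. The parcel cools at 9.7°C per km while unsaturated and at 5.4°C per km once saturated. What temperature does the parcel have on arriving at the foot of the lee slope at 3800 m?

-2.67°C

300 → 1900 m (dry, 9.7°C/km): ΔT = -9.7 × 1.6 = -15.52°C → T = 4.58°C
1900 → 4500 m (saturated, 5.4°C/km): ΔT = -5.4 × 2.6 = -14.04°C → T = -9.46°C
4500 → 3800 m (dry descent, 9.7°C/km): ΔT = +9.7 × 0.7 = +6.79°C → T = -2.67°C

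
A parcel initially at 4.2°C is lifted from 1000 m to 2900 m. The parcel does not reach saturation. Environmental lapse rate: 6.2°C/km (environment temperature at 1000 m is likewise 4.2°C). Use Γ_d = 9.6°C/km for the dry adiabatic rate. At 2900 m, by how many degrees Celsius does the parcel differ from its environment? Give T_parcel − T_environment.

Parcel:
  Dry to 2900 m: -9.6 × 1.9 km = -18.24°C, so T = -14.04°C.
Environment:
  Environment to 2900 m: -6.2 × 1.9 km = -11.78°C, so T = -7.58°C.
T_parcel − T_env = -14.04 − (-7.58) = -6.46°C

-6.46°C (parcel cooler than environment)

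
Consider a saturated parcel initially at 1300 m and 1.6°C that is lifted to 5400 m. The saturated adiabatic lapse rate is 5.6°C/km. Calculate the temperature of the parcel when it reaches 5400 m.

-21.36°C

From 1300 m to 5400 m (saturated adiabatic): cools by 5.6 × 4.1 = 22.96°C, giving -21.36°C.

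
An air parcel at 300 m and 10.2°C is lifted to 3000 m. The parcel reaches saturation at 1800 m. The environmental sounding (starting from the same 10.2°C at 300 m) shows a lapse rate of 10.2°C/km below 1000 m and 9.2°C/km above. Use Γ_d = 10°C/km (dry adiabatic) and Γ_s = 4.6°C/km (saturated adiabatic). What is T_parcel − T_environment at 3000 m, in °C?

Parcel:
  300 → 1800 m (dry, 10°C/km): ΔT = -10 × 1.5 = -15°C → T = -4.8°C
  1800 → 3000 m (saturated, 4.6°C/km): ΔT = -4.6 × 1.2 = -5.52°C → T = -10.32°C
Environment:
  300 → 1000 m (environment, lower layer, 10.2°C/km): ΔT = -10.2 × 0.7 = -7.14°C → T = 3.06°C
  1000 → 3000 m (environment, upper layer, 9.2°C/km): ΔT = -9.2 × 2 = -18.4°C → T = -15.34°C
T_parcel − T_env = -10.32 − (-15.34) = +5.02°C

+5.02°C (parcel warmer than environment)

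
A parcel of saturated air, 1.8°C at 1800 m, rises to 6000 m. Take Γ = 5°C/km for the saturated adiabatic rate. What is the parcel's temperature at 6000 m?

-19.2°C

1800–6000 m, saturated adiabatic: Δz = 4.2 km ⇒ ΔT = -21°C; T = -19.2°C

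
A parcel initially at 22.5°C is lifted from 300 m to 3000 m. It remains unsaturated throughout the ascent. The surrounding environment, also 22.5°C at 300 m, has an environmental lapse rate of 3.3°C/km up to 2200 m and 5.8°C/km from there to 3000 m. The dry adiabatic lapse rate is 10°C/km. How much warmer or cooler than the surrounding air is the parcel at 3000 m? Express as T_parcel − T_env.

Parcel:
  From 300 m to 3000 m (dry): cools by 10 × 2.7 = 27°C, giving -4.5°C.
Environment:
  From 300 m to 2200 m (environment, lower layer): cools by 3.3 × 1.9 = 6.27°C, giving 16.23°C.
  From 2200 m to 3000 m (environment, upper layer): cools by 5.8 × 0.8 = 4.64°C, giving 11.59°C.
T_parcel − T_env = -4.5 − 11.59 = -16.09°C

-16.09°C (parcel cooler than environment)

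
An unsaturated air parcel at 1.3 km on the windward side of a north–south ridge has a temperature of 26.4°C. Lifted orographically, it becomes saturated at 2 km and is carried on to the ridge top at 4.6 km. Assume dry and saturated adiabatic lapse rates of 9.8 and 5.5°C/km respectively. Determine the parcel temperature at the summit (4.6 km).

5.24°C

From 1300 m to 2000 m (dry): cools by 9.8 × 0.7 = 6.86°C, giving 19.54°C.
From 2000 m to 4600 m (saturated): cools by 5.5 × 2.6 = 14.3°C, giving 5.24°C.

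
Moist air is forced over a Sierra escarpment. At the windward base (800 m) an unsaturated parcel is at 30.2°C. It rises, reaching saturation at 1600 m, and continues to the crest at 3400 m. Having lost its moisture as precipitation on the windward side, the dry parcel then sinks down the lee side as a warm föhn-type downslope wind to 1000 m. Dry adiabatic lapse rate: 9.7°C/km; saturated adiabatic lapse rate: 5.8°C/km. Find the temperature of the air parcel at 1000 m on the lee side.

35.28°C

From 800 m to 1600 m (dry): cools by 9.7 × 0.8 = 7.76°C, giving 22.44°C.
From 1600 m to 3400 m (saturated): cools by 5.8 × 1.8 = 10.44°C, giving 12°C.
From 3400 m to 1000 m (dry descent): warms by 9.7 × 2.4 = 23.28°C, giving 35.28°C.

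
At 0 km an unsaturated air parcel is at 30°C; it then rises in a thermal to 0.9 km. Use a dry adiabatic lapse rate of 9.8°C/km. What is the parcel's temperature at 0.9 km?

0 → 900 m (dry adiabatic, 9.8°C/km): ΔT = -9.8 × 0.9 = -8.82°C → T = 21.18°C

21.18°C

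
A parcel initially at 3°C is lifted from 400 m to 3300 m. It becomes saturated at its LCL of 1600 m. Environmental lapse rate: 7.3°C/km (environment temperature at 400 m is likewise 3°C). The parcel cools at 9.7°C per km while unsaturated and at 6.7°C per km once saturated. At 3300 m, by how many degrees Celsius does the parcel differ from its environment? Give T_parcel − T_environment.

Parcel:
  From 400 m to 1600 m (dry): cools by 9.7 × 1.2 = 11.64°C, giving -8.64°C.
  From 1600 m to 3300 m (saturated): cools by 6.7 × 1.7 = 11.39°C, giving -20.03°C.
Environment:
  From 400 m to 3300 m (environment): cools by 7.3 × 2.9 = 21.17°C, giving -18.17°C.
T_parcel − T_env = -20.03 − (-18.17) = -1.86°C

-1.86°C (parcel cooler than environment)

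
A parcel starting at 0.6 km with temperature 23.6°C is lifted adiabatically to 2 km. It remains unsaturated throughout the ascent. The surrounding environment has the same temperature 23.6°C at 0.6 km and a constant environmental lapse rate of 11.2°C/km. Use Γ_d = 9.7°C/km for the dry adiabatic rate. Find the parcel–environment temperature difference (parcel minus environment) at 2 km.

+2.1°C (parcel warmer than environment)

Parcel:
  Dry to 2000 m: -9.7 × 1.4 km = -13.58°C, so T = 10.02°C.
Environment:
  Environment to 2000 m: -11.2 × 1.4 km = -15.68°C, so T = 7.92°C.
T_parcel − T_env = 10.02 − 7.92 = +2.1°C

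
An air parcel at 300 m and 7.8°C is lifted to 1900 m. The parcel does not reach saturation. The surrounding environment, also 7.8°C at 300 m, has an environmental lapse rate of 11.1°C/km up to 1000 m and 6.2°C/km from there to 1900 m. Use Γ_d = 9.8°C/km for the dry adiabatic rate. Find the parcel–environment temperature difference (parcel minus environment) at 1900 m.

-2.33°C (parcel cooler than environment)

Parcel:
  Dry to 1900 m: -9.8 × 1.6 km = -15.68°C, so T = -7.88°C.
Environment:
  Environment, lower layer to 1000 m: -11.1 × 0.7 km = -7.77°C, so T = 0.03°C.
  Environment, upper layer to 1900 m: -6.2 × 0.9 km = -5.58°C, so T = -5.55°C.
T_parcel − T_env = -7.88 − (-5.55) = -2.33°C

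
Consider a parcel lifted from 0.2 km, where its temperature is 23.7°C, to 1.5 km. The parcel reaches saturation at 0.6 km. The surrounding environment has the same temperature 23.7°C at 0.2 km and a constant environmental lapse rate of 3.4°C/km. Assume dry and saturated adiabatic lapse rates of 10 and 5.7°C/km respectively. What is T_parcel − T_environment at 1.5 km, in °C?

-4.71°C (parcel cooler than environment)

Parcel:
  200–600 m, dry: Δz = 0.4 km ⇒ ΔT = -4°C; T = 19.7°C
  600–1500 m, saturated: Δz = 0.9 km ⇒ ΔT = -5.13°C; T = 14.57°C
Environment:
  200–1500 m, environment: Δz = 1.3 km ⇒ ΔT = -4.42°C; T = 19.28°C
T_parcel − T_env = 14.57 − 19.28 = -4.71°C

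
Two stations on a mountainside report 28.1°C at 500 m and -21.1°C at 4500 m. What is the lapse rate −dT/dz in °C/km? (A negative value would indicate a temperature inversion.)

12.3°C/km

Γ = −ΔT/Δz = (28.1 − (-21.1)) / (4500 − 500) m
  = 49.2°C / 4 km = 12.3°C/km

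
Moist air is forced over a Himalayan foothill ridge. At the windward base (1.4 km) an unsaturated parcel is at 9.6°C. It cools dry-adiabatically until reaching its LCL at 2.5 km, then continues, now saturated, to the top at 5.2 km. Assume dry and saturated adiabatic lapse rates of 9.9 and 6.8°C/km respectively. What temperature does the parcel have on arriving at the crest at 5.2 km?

1400 → 2500 m (dry, 9.9°C/km): ΔT = -9.9 × 1.1 = -10.89°C → T = -1.29°C
2500 → 5200 m (saturated, 6.8°C/km): ΔT = -6.8 × 2.7 = -18.36°C → T = -19.65°C

-19.65°C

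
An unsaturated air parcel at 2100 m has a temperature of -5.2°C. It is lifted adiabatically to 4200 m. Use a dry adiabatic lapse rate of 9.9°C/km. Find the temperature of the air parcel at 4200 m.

-25.99°C

From 2100 m to 4200 m (dry adiabatic): cools by 9.9 × 2.1 = 20.79°C, giving -25.99°C.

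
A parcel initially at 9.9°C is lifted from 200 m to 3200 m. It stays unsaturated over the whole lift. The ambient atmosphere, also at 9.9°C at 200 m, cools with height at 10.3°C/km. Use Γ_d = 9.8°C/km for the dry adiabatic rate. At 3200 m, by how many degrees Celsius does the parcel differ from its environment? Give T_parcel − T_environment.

Parcel:
  From 200 m to 3200 m (dry): cools by 9.8 × 3 = 29.4°C, giving -19.5°C.
Environment:
  From 200 m to 3200 m (environment): cools by 10.3 × 3 = 30.9°C, giving -21°C.
T_parcel − T_env = -19.5 − (-21) = +1.5°C

+1.5°C (parcel warmer than environment)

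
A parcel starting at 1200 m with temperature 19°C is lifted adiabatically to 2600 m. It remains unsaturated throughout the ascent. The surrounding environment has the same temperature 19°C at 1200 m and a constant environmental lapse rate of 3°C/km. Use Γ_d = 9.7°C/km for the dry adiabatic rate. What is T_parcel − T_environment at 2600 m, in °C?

Parcel:
  1200 → 2600 m (dry, 9.7°C/km): ΔT = -9.7 × 1.4 = -13.58°C → T = 5.42°C
Environment:
  1200 → 2600 m (environment, 3°C/km): ΔT = -3 × 1.4 = -4.2°C → T = 14.8°C
T_parcel − T_env = 5.42 − 14.8 = -9.38°C

-9.38°C (parcel cooler than environment)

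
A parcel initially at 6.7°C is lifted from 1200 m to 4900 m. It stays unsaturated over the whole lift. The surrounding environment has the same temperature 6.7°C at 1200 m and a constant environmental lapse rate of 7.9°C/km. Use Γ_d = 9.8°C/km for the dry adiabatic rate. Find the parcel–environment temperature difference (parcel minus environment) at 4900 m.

Parcel:
  From 1200 m to 4900 m (dry): cools by 9.8 × 3.7 = 36.26°C, giving -29.56°C.
Environment:
  From 1200 m to 4900 m (environment): cools by 7.9 × 3.7 = 29.23°C, giving -22.53°C.
T_parcel − T_env = -29.56 − (-22.53) = -7.03°C

-7.03°C (parcel cooler than environment)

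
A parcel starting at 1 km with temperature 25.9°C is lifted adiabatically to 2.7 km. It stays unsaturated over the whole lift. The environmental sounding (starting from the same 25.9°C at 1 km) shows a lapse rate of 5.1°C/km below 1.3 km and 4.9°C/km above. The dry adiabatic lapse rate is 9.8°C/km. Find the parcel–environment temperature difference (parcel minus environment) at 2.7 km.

-8.27°C (parcel cooler than environment)

Parcel:
  From 1000 m to 2700 m (dry): cools by 9.8 × 1.7 = 16.66°C, giving 9.24°C.
Environment:
  From 1000 m to 1300 m (environment, lower layer): cools by 5.1 × 0.3 = 1.53°C, giving 24.37°C.
  From 1300 m to 2700 m (environment, upper layer): cools by 4.9 × 1.4 = 6.86°C, giving 17.51°C.
T_parcel − T_env = 9.24 − 17.51 = -8.27°C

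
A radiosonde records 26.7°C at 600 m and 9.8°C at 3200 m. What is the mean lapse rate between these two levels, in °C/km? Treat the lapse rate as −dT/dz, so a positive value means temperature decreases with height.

Γ = −ΔT/Δz = (26.7 − 9.8) / (3200 − 600) m
  = 16.9°C / 2.6 km = 6.5°C/km

6.5°C/km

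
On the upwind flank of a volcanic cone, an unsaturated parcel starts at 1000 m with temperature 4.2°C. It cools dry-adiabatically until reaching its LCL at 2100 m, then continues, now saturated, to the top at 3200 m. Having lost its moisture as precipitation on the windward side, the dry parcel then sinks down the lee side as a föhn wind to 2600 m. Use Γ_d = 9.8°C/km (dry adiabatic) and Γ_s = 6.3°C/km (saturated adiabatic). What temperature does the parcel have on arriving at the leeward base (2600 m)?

-7.63°C

From 1000 m to 2100 m (dry): cools by 9.8 × 1.1 = 10.78°C, giving -6.58°C.
From 2100 m to 3200 m (saturated): cools by 6.3 × 1.1 = 6.93°C, giving -13.51°C.
From 3200 m to 2600 m (dry descent): warms by 9.8 × 0.6 = 5.88°C, giving -7.63°C.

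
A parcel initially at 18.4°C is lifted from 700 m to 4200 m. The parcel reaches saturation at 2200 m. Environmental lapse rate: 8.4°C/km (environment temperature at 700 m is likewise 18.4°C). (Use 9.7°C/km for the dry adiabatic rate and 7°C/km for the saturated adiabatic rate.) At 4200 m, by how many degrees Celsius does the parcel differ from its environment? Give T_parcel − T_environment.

+0.85°C (parcel warmer than environment)

Parcel:
  700 → 2200 m (dry, 9.7°C/km): ΔT = -9.7 × 1.5 = -14.55°C → T = 3.85°C
  2200 → 4200 m (saturated, 7°C/km): ΔT = -7 × 2 = -14°C → T = -10.15°C
Environment:
  700 → 4200 m (environment, 8.4°C/km): ΔT = -8.4 × 3.5 = -29.4°C → T = -11°C
T_parcel − T_env = -10.15 − (-11) = +0.85°C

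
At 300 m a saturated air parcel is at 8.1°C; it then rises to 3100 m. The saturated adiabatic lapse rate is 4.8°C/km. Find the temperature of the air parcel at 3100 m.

-5.34°C

300 → 3100 m (saturated adiabatic, 4.8°C/km): ΔT = -4.8 × 2.8 = -13.44°C → T = -5.34°C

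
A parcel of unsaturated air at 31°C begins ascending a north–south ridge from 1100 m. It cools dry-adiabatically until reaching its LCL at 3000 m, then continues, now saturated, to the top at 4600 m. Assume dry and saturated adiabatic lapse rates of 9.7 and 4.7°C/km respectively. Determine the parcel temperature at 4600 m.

From 1100 m to 3000 m (dry): cools by 9.7 × 1.9 = 18.43°C, giving 12.57°C.
From 3000 m to 4600 m (saturated): cools by 4.7 × 1.6 = 7.52°C, giving 5.05°C.

5.05°C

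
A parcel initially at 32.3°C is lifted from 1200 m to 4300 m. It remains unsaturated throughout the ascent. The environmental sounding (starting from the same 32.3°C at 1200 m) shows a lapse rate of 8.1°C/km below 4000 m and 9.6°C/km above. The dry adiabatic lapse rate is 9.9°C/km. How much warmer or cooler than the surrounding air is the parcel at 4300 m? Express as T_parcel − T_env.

Parcel:
  Dry to 4300 m: -9.9 × 3.1 km = -30.69°C, so T = 1.61°C.
Environment:
  Environment, lower layer to 4000 m: -8.1 × 2.8 km = -22.68°C, so T = 9.62°C.
  Environment, upper layer to 4300 m: -9.6 × 0.3 km = -2.88°C, so T = 6.74°C.
T_parcel − T_env = 1.61 − 6.74 = -5.13°C

-5.13°C (parcel cooler than environment)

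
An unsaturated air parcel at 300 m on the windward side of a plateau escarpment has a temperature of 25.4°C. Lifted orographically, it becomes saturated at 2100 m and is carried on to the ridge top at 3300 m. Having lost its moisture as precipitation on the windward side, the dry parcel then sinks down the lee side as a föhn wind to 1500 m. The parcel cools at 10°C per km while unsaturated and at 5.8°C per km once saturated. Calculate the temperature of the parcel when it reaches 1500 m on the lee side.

18.44°C

From 300 m to 2100 m (dry): cools by 10 × 1.8 = 18°C, giving 7.4°C.
From 2100 m to 3300 m (saturated): cools by 5.8 × 1.2 = 6.96°C, giving 0.44°C.
From 3300 m to 1500 m (dry descent): warms by 10 × 1.8 = 18°C, giving 18.44°C.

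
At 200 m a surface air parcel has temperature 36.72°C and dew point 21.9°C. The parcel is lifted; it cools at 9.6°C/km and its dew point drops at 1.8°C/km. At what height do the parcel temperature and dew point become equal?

T and T_d converge at 9.6 − 1.8 = 7.8°C per km
Height above start = (36.72 − 21.9) / 7.8 = 1.9 km
LCL altitude = 200 m + 1900 m = 2100 m

2100 m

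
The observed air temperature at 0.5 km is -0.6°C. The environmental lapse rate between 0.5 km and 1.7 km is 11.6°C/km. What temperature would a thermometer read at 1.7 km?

500 → 1700 m (environmental, 11.6°C/km): ΔT = -11.6 × 1.2 = -13.92°C → T = -14.52°C

-14.52°C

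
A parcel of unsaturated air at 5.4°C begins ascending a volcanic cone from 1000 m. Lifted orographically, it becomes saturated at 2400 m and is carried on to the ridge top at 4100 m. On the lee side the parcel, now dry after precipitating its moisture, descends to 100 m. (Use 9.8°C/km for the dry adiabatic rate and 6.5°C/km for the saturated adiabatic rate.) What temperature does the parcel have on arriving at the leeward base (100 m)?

1000 → 2400 m (dry, 9.8°C/km): ΔT = -9.8 × 1.4 = -13.72°C → T = -8.32°C
2400 → 4100 m (saturated, 6.5°C/km): ΔT = -6.5 × 1.7 = -11.05°C → T = -19.37°C
4100 → 100 m (dry descent, 9.8°C/km): ΔT = +9.8 × 4 = +39.2°C → T = 19.83°C

19.83°C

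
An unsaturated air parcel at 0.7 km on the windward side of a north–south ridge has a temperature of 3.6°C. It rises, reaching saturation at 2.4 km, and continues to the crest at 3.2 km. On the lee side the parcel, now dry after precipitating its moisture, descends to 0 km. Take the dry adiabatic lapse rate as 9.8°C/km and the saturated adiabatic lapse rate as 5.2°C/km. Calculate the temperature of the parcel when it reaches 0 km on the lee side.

Dry to 2400 m: -9.8 × 1.7 km = -16.66°C, so T = -13.06°C.
Saturated to 3200 m: -5.2 × 0.8 km = -4.16°C, so T = -17.22°C.
Dry descent to 0 m: +9.8 × 3.2 km = +31.36°C, so T = 14.14°C.

14.14°C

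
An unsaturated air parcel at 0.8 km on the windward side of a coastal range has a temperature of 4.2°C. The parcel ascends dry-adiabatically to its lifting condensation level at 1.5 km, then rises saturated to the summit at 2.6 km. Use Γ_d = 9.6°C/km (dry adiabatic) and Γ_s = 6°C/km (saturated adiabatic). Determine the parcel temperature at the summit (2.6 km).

-9.12°C

800 → 1500 m (dry, 9.6°C/km): ΔT = -9.6 × 0.7 = -6.72°C → T = -2.52°C
1500 → 2600 m (saturated, 6°C/km): ΔT = -6 × 1.1 = -6.6°C → T = -9.12°C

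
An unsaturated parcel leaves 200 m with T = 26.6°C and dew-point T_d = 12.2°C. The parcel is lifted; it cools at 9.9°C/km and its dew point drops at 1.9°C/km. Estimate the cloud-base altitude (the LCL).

2000 m

T and T_d converge at 9.9 − 1.9 = 8°C per km
Height above start = (26.6 − 12.2) / 8 = 1.8 km
LCL altitude = 200 m + 1800 m = 2000 m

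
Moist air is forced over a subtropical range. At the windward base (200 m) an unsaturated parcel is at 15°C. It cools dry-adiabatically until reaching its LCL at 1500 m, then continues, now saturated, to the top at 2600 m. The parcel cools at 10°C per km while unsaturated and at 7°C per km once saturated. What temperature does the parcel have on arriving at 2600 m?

-5.7°C

From 200 m to 1500 m (dry): cools by 10 × 1.3 = 13°C, giving 2°C.
From 1500 m to 2600 m (saturated): cools by 7 × 1.1 = 7.7°C, giving -5.7°C.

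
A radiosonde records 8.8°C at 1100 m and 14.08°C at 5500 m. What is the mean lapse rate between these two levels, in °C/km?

-1.2°C/km

Γ = −ΔT/Δz = (8.8 − 14.08) / (5500 − 1100) m
  = -5.28°C / 4.4 km = -1.2°C/km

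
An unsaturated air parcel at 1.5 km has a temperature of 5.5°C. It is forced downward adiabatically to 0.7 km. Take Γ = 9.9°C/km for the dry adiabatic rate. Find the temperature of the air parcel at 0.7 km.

1500–700 m, dry adiabatic: Δz = 0.8 km ⇒ ΔT = +7.92°C; T = 13.42°C

13.42°C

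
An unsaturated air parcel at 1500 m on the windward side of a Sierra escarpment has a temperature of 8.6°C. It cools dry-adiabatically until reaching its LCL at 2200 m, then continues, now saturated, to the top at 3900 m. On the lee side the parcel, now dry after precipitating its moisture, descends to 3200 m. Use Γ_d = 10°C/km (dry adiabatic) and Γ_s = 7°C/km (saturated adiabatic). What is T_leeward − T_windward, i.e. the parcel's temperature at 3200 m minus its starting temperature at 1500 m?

Dry to 2200 m: -10 × 0.7 km = -7°C, so T = 1.6°C.
Saturated to 3900 m: -7 × 1.7 km = -11.9°C, so T = -10.3°C.
Dry descent to 3200 m: +10 × 0.7 km = +7°C, so T = -3.3°C.
Net change vs windward start: -3.3 − 8.6 = -11.9°C

-11.9°C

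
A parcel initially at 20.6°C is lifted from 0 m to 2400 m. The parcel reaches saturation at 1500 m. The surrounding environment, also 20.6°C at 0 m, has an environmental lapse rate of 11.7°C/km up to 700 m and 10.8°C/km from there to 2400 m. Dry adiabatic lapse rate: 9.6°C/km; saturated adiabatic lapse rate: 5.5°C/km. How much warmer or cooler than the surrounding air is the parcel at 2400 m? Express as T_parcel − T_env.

+7.2°C (parcel warmer than environment)

Parcel:
  0–1500 m, dry: Δz = 1.5 km ⇒ ΔT = -14.4°C; T = 6.2°C
  1500–2400 m, saturated: Δz = 0.9 km ⇒ ΔT = -4.95°C; T = 1.25°C
Environment:
  0–700 m, environment, lower layer: Δz = 0.7 km ⇒ ΔT = -8.19°C; T = 12.41°C
  700–2400 m, environment, upper layer: Δz = 1.7 km ⇒ ΔT = -18.36°C; T = -5.95°C
T_parcel − T_env = 1.25 − (-5.95) = +7.2°C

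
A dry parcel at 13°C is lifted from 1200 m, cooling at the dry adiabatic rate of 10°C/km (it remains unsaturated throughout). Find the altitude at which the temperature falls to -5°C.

Height above start = (13 − (-5)) / 10 = 1.8 km
Altitude = 1200 m + 1800 m = 3000 m

3000 m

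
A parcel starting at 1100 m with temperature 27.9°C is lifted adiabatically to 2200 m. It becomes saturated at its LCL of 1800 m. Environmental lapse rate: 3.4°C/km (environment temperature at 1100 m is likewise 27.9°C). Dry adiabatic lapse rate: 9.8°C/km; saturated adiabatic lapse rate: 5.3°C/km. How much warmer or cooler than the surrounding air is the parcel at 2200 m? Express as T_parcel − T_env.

-5.24°C (parcel cooler than environment)

Parcel:
  1100 → 1800 m (dry, 9.8°C/km): ΔT = -9.8 × 0.7 = -6.86°C → T = 21.04°C
  1800 → 2200 m (saturated, 5.3°C/km): ΔT = -5.3 × 0.4 = -2.12°C → T = 18.92°C
Environment:
  1100 → 2200 m (environment, 3.4°C/km): ΔT = -3.4 × 1.1 = -3.74°C → T = 24.16°C
T_parcel − T_env = 18.92 − 24.16 = -5.24°C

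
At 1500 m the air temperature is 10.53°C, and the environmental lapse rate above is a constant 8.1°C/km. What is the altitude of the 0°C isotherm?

2800 m

Height above start = (10.53 − 0) / 8.1 = 1.3 km
Altitude = 1500 m + 1300 m = 2800 m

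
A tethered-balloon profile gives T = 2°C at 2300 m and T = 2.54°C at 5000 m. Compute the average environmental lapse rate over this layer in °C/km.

Γ = −ΔT/Δz = (2 − 2.54) / (5000 − 2300) m
  = -0.54°C / 2.7 km = -0.2°C/km

-0.2°C/km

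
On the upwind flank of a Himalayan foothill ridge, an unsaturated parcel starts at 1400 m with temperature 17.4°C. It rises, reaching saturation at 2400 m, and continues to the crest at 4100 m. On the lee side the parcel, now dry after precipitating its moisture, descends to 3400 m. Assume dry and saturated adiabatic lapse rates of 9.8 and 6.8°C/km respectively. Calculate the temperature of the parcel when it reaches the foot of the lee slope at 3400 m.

2.9°C

1400 → 2400 m (dry, 9.8°C/km): ΔT = -9.8 × 1 = -9.8°C → T = 7.6°C
2400 → 4100 m (saturated, 6.8°C/km): ΔT = -6.8 × 1.7 = -11.56°C → T = -3.96°C
4100 → 3400 m (dry descent, 9.8°C/km): ΔT = +9.8 × 0.7 = +6.86°C → T = 2.9°C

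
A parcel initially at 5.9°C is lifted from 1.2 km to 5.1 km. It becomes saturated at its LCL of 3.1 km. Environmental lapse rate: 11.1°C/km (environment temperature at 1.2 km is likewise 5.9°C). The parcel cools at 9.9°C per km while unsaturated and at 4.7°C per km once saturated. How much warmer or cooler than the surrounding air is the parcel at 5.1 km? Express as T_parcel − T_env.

+15.08°C (parcel warmer than environment)

Parcel:
  1200 → 3100 m (dry, 9.9°C/km): ΔT = -9.9 × 1.9 = -18.81°C → T = -12.91°C
  3100 → 5100 m (saturated, 4.7°C/km): ΔT = -4.7 × 2 = -9.4°C → T = -22.31°C
Environment:
  1200 → 5100 m (environment, 11.1°C/km): ΔT = -11.1 × 3.9 = -43.29°C → T = -37.39°C
T_parcel − T_env = -22.31 − (-37.39) = +15.08°C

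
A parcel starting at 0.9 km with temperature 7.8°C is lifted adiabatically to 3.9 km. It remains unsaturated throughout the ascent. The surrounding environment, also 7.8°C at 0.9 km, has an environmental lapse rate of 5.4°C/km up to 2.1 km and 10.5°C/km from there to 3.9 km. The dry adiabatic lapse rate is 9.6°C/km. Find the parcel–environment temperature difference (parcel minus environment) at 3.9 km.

Parcel:
  Dry to 3900 m: -9.6 × 3 km = -28.8°C, so T = -21°C.
Environment:
  Environment, lower layer to 2100 m: -5.4 × 1.2 km = -6.48°C, so T = 1.32°C.
  Environment, upper layer to 3900 m: -10.5 × 1.8 km = -18.9°C, so T = -17.58°C.
T_parcel − T_env = -21 − (-17.58) = -3.42°C

-3.42°C (parcel cooler than environment)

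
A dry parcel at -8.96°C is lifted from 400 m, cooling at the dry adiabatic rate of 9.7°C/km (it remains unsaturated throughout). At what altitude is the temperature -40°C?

Height above start = (-8.96 − (-40)) / 9.7 = 3.2 km
Altitude = 400 m + 3200 m = 3600 m

3600 m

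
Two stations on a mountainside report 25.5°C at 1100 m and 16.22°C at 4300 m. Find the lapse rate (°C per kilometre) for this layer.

2.9°C/km

Γ = −ΔT/Δz = (25.5 − 16.22) / (4300 − 1100) m
  = 9.28°C / 3.2 km = 2.9°C/km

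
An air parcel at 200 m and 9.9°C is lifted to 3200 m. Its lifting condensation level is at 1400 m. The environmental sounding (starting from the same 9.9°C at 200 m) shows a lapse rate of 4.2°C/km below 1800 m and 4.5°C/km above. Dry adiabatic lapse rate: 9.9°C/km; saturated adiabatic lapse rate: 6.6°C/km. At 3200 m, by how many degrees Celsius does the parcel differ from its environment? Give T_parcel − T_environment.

Parcel:
  From 200 m to 1400 m (dry): cools by 9.9 × 1.2 = 11.88°C, giving -1.98°C.
  From 1400 m to 3200 m (saturated): cools by 6.6 × 1.8 = 11.88°C, giving -13.86°C.
Environment:
  From 200 m to 1800 m (environment, lower layer): cools by 4.2 × 1.6 = 6.72°C, giving 3.18°C.
  From 1800 m to 3200 m (environment, upper layer): cools by 4.5 × 1.4 = 6.3°C, giving -3.12°C.
T_parcel − T_env = -13.86 − (-3.12) = -10.74°C

-10.74°C (parcel cooler than environment)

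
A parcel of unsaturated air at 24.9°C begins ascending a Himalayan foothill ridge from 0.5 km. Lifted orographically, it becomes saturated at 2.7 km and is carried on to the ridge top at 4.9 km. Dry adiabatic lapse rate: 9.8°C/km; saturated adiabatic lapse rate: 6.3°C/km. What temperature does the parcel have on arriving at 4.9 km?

500–2700 m, dry: Δz = 2.2 km ⇒ ΔT = -21.56°C; T = 3.34°C
2700–4900 m, saturated: Δz = 2.2 km ⇒ ΔT = -13.86°C; T = -10.52°C

-10.52°C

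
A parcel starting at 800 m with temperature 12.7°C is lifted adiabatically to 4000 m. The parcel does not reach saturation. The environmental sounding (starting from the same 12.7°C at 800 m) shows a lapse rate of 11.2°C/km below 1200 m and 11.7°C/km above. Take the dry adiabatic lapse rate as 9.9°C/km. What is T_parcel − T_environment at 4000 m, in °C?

Parcel:
  From 800 m to 4000 m (dry): cools by 9.9 × 3.2 = 31.68°C, giving -18.98°C.
Environment:
  From 800 m to 1200 m (environment, lower layer): cools by 11.2 × 0.4 = 4.48°C, giving 8.22°C.
  From 1200 m to 4000 m (environment, upper layer): cools by 11.7 × 2.8 = 32.76°C, giving -24.54°C.
T_parcel − T_env = -18.98 − (-24.54) = +5.56°C

+5.56°C (parcel warmer than environment)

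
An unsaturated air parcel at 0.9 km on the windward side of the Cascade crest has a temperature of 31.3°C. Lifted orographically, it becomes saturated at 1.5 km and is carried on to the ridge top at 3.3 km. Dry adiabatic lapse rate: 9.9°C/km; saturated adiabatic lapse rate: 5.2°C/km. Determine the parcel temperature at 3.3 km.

From 900 m to 1500 m (dry): cools by 9.9 × 0.6 = 5.94°C, giving 25.36°C.
From 1500 m to 3300 m (saturated): cools by 5.2 × 1.8 = 9.36°C, giving 16°C.

16°C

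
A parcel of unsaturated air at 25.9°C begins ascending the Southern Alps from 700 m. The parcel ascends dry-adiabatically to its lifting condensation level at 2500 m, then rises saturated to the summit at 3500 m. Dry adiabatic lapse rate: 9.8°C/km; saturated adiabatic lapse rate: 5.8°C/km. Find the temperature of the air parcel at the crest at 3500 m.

2.46°C

700–2500 m, dry: Δz = 1.8 km ⇒ ΔT = -17.64°C; T = 8.26°C
2500–3500 m, saturated: Δz = 1 km ⇒ ΔT = -5.8°C; T = 2.46°C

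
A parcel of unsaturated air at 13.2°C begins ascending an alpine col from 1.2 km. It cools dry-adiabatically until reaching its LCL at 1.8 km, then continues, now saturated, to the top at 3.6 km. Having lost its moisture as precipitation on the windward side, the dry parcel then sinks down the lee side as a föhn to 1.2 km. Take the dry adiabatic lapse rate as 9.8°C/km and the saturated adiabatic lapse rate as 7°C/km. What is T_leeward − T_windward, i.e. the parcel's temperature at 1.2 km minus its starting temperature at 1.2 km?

+5.04°C

Dry to 1800 m: -9.8 × 0.6 km = -5.88°C, so T = 7.32°C.
Saturated to 3600 m: -7 × 1.8 km = -12.6°C, so T = -5.28°C.
Dry descent to 1200 m: +9.8 × 2.4 km = +23.52°C, so T = 18.24°C.
Net change vs windward start: 18.24 − 13.2 = +5.04°C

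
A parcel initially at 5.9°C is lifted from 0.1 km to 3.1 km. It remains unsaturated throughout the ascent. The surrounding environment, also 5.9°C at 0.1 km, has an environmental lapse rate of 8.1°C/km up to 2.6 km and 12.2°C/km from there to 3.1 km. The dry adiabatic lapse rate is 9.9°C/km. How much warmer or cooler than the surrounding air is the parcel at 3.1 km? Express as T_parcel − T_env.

Parcel:
  100–3100 m, dry: Δz = 3 km ⇒ ΔT = -29.7°C; T = -23.8°C
Environment:
  100–2600 m, environment, lower layer: Δz = 2.5 km ⇒ ΔT = -20.25°C; T = -14.35°C
  2600–3100 m, environment, upper layer: Δz = 0.5 km ⇒ ΔT = -6.1°C; T = -20.45°C
T_parcel − T_env = -23.8 − (-20.45) = -3.35°C

-3.35°C (parcel cooler than environment)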